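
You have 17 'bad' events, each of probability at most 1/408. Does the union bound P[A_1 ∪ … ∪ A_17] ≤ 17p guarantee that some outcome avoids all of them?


Union bound: P[∪_{i=1}^{17} A_i] ≤ Σ_i P[A_i] ≤ 17·p = 17·(1/408) = 1/24.
Numerically: 1/24 ≈ 0.0417.
Is 1/24 < 1? YES.
Since P[∪ A_i] ≤ 1/24 < 1, the complement has P[∩ A_i^c] ≥ 1 − 1/24 = 23/24 > 0, so some outcome avoids every A_i.

17·p = 1/24 ≈ 0.0417; existence CERTIFIED by the union bound.


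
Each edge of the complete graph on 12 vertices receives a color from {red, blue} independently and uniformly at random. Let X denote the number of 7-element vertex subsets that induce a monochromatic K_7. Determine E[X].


Let X = Σ_S X_S over the C(12, 7) = 792 subsets S of size 7, where X_S = 1 if the K_7 on S is monochromatic.
For a fixed S, the K_7 on S has C(7, 2) = 21 edges. P[all 21 edges red] = (1/2)^21, and likewise for blue, so P[monochromatic] = 2·(1/2)^21 = 2^{1 − 21} = 1/1048576.
Summing: E[X] = C(12, 7) · 2^{1 − 21} = 792 · 1/1048576 = 99/131072.
Numerically: E[X] ≈ 0.00076.

E[X] = C(12,7)·2^(1−C(7,2)) = 99/131072 ≈ 0.00076.


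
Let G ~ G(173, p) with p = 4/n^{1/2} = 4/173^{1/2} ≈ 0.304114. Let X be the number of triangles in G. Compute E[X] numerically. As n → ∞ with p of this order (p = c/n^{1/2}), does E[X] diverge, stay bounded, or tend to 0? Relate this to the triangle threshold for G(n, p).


Number of potential triangles: C(173, 3) = 848046.
Each occurs with probability p³ ≈ (0.304114)³ ≈ 2.81261844e-02.
By linearity: E[X] = C(173, 3)·p³ ≈ 848046 · 2.81261844e-02 ≈ 23852.298151.
Since α = 1/2 < 1, p = c/n^{1/2} ≫ 1/n is above the triangle threshold p ~ 1/n. Asymptotically E[X] ~ (c³/6)·n^{3(1−α)} = (4³/6)·n^{1.5} → ∞; triangles are abundant w.h.p.

E[X] ≈ 23852.298151; in regime p = Θ(1/n^{1/2}) E[X] diverges (above the triangle threshold p ~ 1/n).


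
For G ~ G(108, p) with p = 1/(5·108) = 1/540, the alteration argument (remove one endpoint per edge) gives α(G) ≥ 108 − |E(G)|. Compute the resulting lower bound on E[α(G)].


E[|E(G)|] = C(108, 2)·p = 5778 · (1/540) = 107/10.
E[α(G)] ≥ n − E[|E(G)|] = 108 − 107/10 = 973/10.
Numerically: ≈ 97.30000.
(This is only a lower bound; the true E[α(G)] may be larger.)

E[α(G)] ≥ 973/10 ≈ 97.30000.


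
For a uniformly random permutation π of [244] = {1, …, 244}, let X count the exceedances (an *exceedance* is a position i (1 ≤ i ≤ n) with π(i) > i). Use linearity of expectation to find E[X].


Write X = Σ_{i=1}^{244} X_i, where X_i = 1_{π(i) > i}.
For each fixed i, π(i) is uniform over {1, …, 244} (marginal of a uniform permutation), so P[π(i) > i] = (n − i)/n. Summing: Σ_{i=1}^{244} (n − i)/n = (0 + 1 + … + 243)/244 = 244(244 − 1)/(2·244) = (244 − 1)/2.
Hence E[X] = Σ_{i=1}^{244} (244 − i)/244 = 243/2 ≈ 121.500.

E[X] = 243/2 = 121.500.


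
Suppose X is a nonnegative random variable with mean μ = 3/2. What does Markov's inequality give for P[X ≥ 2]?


μ = E[X] = 3/2, a = 2.
Markov: P[X ≥ 2] ≤ μ/a = (3/2)/2 = 3/4.
Numerically: ≈ 0.7500.
(Since a = 2 > μ = 1.5000, the bound 3/4 is < 1 and informative.)

P[X ≥ 2] ≤ 3/4 ≈ 0.7500.


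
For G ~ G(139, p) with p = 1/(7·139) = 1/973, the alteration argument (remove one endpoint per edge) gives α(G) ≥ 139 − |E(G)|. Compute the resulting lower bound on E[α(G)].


E[|E(G)|] = C(139, 2)·p = 9591 · (1/973) = 69/7.
E[α(G)] ≥ n − E[|E(G)|] = 139 − 69/7 = 904/7.
Numerically: ≈ 129.142857.
(This is only a lower bound; the true E[α(G)] may be larger.)

E[α(G)] ≥ 904/7 ≈ 129.142857.


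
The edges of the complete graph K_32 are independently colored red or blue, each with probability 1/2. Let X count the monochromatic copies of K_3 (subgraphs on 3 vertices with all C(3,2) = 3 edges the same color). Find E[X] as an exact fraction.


Let X = Σ_S X_S over the C(32, 3) = 4960 subsets S of size 3, where X_S = 1 if the K_3 on S is monochromatic.
For a fixed S, the K_3 on S has C(3, 2) = 3 edges. P[all 3 edges red] = (1/2)^3, and likewise for blue, so P[monochromatic] = 2·(1/2)^3 = 2^{1 − 3} = 1/4.
By linearity: E[X] = C(32, 3) · 2^{1 − 3} = 4960 · 1/4 = 1240.
Numerically: E[X] ≈ 1240.0000.

E[X] = C(32,3)·2^(1−C(3,2)) = 1240 ≈ 1240.0000.


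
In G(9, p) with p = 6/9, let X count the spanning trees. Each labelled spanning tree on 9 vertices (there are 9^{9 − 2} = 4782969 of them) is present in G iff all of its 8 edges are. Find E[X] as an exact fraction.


K_9 has 9^{9 − 2} = 4782969 labelled spanning trees.
For each such spanning tree H, let X_H = 1 if all 8 edges of H are present in G. Then P[X_H = 1] = p^{8} = (2/3)^{8} = 256/6561.
By linearity: E[X] = Σ_H E[X_H] = 4782969 · p^{8} = 4782969 · 256/6561 = 186624.
Numerically: E[X] ≈ 1.866e+05.

E[X] = 4782969 · (2/3)^{8} = 186624 ≈ 1.866e+05.


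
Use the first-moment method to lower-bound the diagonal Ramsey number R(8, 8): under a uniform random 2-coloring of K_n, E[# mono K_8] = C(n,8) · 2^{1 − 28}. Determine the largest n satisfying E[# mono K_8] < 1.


We need C(n, 8) · 2^{1 − 28} < 1, i.e. C(n, 8) < 2^{28 − 1} = 134217728.
Check values of n near the boundary:
  n = 38: C(38, 8) = 48903492; 48903492 < 134217728? YES
  n = 39: C(39, 8) = 61523748; 61523748 < 134217728? YES
  n = 40: C(40, 8) = 76904685; 76904685 < 134217728? YES
  n = 41: C(41, 8) = 95548245; 95548245 < 134217728? YES
  n = 42: C(42, 8) = 118030185; 118030185 < 134217728? YES
  n = 43: C(43, 8) = 145008513; 145008513 < 134217728? NO
  n = 44: C(44, 8) = 177232627; 177232627 < 134217728? NO
The largest n with C(n, 8) < 134217728 is n = 42 (where E[X] = 118030185/134217728 ≈ 0.87939). Hence R(8, 8) > 42, i.e. R(8, 8) ≥ 43.

Largest n = 42; hence R(8, 8) > 42.


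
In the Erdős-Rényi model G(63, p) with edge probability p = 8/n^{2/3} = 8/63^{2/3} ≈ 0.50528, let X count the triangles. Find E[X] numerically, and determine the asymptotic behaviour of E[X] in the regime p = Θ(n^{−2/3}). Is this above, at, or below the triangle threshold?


Number of potential triangles: C(63, 3) = 39711.
Each occurs with probability p³ ≈ (0.50528)³ ≈ 1.2899975e-01.
By linearity: E[X] = C(63, 3)·p³ ≈ 39711 · 1.2899975e-01 ≈ 5122.70899.
Since α = 2/3 < 1, p = c/n^{2/3} ≫ 1/n is above the triangle threshold p ~ 1/n. Asymptotically E[X] ~ (c³/6)·n^{3(1−α)} = (8³/6)·n^{1} → ∞; triangles are abundant w.h.p.

E[X] ≈ 5122.70899; in regime p = Θ(1/n^{2/3}) E[X] diverges (above the triangle threshold p ~ 1/n).


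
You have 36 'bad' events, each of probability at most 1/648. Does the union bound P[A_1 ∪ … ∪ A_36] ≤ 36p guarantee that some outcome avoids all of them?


Union bound: P[∪_{i=1}^{36} A_i] ≤ Σ_i P[A_i] ≤ 36·p = 36·(1/648) = 1/18.
Numerically: 1/18 ≈ 0.055556.
Is 1/18 < 1? YES.
Since P[∪ A_i] ≤ 1/18 < 1, the complement has P[∩ A_i^c] ≥ 1 − 1/18 = 17/18 > 0, so some outcome avoids every A_i.

36·p = 1/18 ≈ 0.055556; existence CERTIFIED by the union bound.


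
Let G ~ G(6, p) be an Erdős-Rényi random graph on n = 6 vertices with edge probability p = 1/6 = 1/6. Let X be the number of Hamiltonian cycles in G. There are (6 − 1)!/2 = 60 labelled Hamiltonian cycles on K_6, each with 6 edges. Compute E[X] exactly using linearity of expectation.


K_6 has (6 − 1)!/2 = 60 labelled Hamiltonian cycles.
For each such Hamiltonian cycle H, let X_H = 1 if all 6 edges of H are present in G. Then P[X_H = 1] = p^{6} = (1/6)^{6} = 1/46656.
By linearity: E[X] = Σ_H E[X_H] = 60 · p^{6} = 60 · 1/46656 = 5/3888.
Numerically: E[X] ≈ 0.001286.

E[X] = 60 · (1/6)^{6} = 5/3888 ≈ 0.001286.


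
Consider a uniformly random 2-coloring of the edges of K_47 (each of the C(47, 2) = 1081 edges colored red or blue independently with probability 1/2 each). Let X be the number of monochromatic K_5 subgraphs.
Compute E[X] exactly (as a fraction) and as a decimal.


Let X = Σ_S X_S over the C(47, 5) = 1533939 subsets S of size 5, where X_S = 1 if the K_5 on S is monochromatic.
For a fixed S, the K_5 on S has C(5, 2) = 10 edges. P[all 10 edges red] = (1/2)^10, and likewise for blue, so P[monochromatic] = 2·(1/2)^10 = 2^{1 − 10} = 1/512.
Summing: E[X] = C(47, 5) · 2^{1 − 10} = 1533939 · 1/512 = 1533939/512.
Numerically: E[X] ≈ 2995.974609.

E[X] = C(47,5)·2^(1−C(5,2)) = 1533939/512 ≈ 2995.974609.


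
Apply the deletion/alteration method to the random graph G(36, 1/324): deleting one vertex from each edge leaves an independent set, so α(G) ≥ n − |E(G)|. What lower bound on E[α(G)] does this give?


E[|E(G)|] = C(36, 2)·p = 630 · (1/324) = 35/18.
E[α(G)] ≥ n − E[|E(G)|] = 36 − 35/18 = 613/18.
Numerically: ≈ 34.056.
(This is only a lower bound; the true E[α(G)] may be larger.)

E[α(G)] ≥ 613/18 ≈ 34.056.


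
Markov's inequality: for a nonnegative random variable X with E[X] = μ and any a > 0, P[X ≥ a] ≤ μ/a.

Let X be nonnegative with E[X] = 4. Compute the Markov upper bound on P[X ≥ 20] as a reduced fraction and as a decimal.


μ = E[X] = 4, a = 20.
Markov: P[X ≥ 20] ≤ μ/a = (4)/20 = 1/5.
Numerically: ≈ 0.20000.
(Since a = 20 > μ = 4.00000, the bound 1/5 is < 1 and informative.)

P[X ≥ 20] ≤ 1/5 ≈ 0.20000.


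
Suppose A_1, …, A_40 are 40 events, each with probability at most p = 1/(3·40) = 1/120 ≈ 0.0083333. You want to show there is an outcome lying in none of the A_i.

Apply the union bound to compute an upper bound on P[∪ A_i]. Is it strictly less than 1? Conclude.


Union bound: P[∪_{i=1}^{40} A_i] ≤ Σ_i P[A_i] ≤ 40·p = 40·(1/120) = 1/3.
Numerically: 1/3 ≈ 0.3333333.
Is 1/3 < 1? YES.
Since P[∪ A_i] ≤ 1/3 < 1, the complement has P[∩ A_i^c] ≥ 1 − 1/3 = 2/3 > 0, so some outcome avoids every A_i.

40·p = 1/3 ≈ 0.3333333; existence CERTIFIED by the union bound.


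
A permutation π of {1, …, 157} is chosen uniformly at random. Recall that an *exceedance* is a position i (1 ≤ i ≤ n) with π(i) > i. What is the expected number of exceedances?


Write X = Σ_{i=1}^{157} X_i, where X_i = 1_{π(i) > i}.
For each fixed i, π(i) is uniform over {1, …, 157} (marginal of a uniform permutation), so P[π(i) > i] = (n − i)/n. Summing: Σ_{i=1}^{157} (n − i)/n = (0 + 1 + … + 156)/157 = 157(157 − 1)/(2·157) = (157 − 1)/2.
Hence E[X] = Σ_{i=1}^{157} (157 − i)/157 = 78 ≈ 78.0000.

E[X] = 78 = 78.0000.


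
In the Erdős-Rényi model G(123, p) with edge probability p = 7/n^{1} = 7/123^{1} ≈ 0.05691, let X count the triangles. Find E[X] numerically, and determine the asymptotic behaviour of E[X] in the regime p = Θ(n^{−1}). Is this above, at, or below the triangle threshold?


Number of potential triangles: C(123, 3) = 302621.
Each occurs with probability p³ ≈ (0.05691)³ ≈ 1.843227e-04.
By linearity: E[X] = C(123, 3)·p³ ≈ 302621 · 1.843227e-04 ≈ 55.7799.
Here α = 1, so p = 7/n is exactly at the triangle threshold p ~ 1/n. Asymptotically E[X] → c³/6 = 7³/6 = 343/6 ≈ 57.1667, a bounded constant. In this regime the triangle count is asymptotically Poisson(c³/6).

E[X] ≈ 55.7799; in regime p = Θ(1/n^{1}) E[X] stays bounded (at the triangle threshold p ~ 1/n).


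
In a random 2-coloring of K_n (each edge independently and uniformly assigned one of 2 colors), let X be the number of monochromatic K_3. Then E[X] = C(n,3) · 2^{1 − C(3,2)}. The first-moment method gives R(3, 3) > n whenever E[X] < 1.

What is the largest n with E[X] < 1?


We need C(n, 3) · 2^{1 − 3} < 1, i.e. C(n, 3) < 2^{3 − 1} = 4.
Check values of n near the boundary:
  n = 3: C(3, 3) = 1; 1 < 4? YES
  n = 4: C(4, 3) = 4; 4 < 4? NO
  n = 5: C(5, 3) = 10; 10 < 4? NO
The largest n with C(n, 3) < 4 is n = 3 (where E[X] = 1/4 ≈ 0.25000). Hence R(3, 3) > 3, i.e. R(3, 3) ≥ 4.

Largest n = 3; hence R(3, 3) > 3.


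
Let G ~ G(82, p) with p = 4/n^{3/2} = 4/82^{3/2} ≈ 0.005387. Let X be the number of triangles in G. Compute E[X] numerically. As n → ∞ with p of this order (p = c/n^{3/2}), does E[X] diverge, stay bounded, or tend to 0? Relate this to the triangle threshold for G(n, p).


Number of potential triangles: C(82, 3) = 88560.
Each occurs with probability p³ ≈ (0.005387)³ ≈ 1.563211e-07.
By linearity: E[X] = C(82, 3)·p³ ≈ 88560 · 1.563211e-07 ≈ 0.0138.
Since α = 3/2 > 1, p = c/n^{3/2} = o(1/n) is below the triangle threshold p ~ 1/n. Asymptotically E[X] ~ (c³/6)·n^{3(1−α)} = (4³/6)·n^{-1.5} → 0, so by Markov's inequality G has no triangles w.h.p.

E[X] ≈ 0.0138; in regime p = Θ(1/n^{3/2}) E[X] tends to 0 (below the triangle threshold p ~ 1/n).


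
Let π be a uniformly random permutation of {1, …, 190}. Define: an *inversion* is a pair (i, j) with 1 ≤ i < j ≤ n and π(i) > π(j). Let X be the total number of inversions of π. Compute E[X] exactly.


Write X = Σ X_I over the C(190, 2) = 17955 pairs i < j, with X_I the indicator of one inversion.
There are 17955 indicators.
For each fixed pair i < j, the values π(i) and π(j) are two distinct elements of {1, …, 190} in uniformly random order; by symmetry P[π(i) > π(j)] = 1/2.
By linearity: E[X] = 17955 · (1/2) = C(190, 2) · (1/2) = 17955/2 = 17955/2 ≈ 8977.50000.

E[X] = 17955/2 = 8977.50000.


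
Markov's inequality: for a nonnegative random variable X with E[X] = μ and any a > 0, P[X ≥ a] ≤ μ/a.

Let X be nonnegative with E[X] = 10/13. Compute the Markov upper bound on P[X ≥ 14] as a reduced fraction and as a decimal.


μ = E[X] = 10/13, a = 14.
Markov: P[X ≥ 14] ≤ μ/a = (10/13)/14 = 5/91.
Numerically: ≈ 0.0549.
(Since a = 14 > μ = 0.7692, the bound 5/91 is < 1 and informative.)

P[X ≥ 14] ≤ 5/91 ≈ 0.0549.


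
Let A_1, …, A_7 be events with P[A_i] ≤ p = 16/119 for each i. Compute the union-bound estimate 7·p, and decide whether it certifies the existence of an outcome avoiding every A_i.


Union bound: P[∪_{i=1}^{7} A_i] ≤ Σ_i P[A_i] ≤ 7·p = 7·(16/119) = 16/17.
Numerically: 16/17 ≈ 0.941.
Is 16/17 < 1? YES.
Since P[∪ A_i] ≤ 16/17 < 1, the complement has P[∩ A_i^c] ≥ 1 − 16/17 = 1/17 > 0, so some outcome avoids every A_i.

7·p = 16/17 ≈ 0.941; existence CERTIFIED by the union bound.


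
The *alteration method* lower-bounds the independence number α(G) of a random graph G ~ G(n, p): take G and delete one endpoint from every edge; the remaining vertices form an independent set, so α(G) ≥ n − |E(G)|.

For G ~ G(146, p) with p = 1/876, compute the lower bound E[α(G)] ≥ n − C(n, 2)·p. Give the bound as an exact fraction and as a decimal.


E[|E(G)|] = C(146, 2)·p = 10585 · (1/876) = 145/12.
E[α(G)] ≥ n − E[|E(G)|] = 146 − 145/12 = 1607/12.
Numerically: ≈ 133.917.
(This is only a lower bound; the true E[α(G)] may be larger.)

E[α(G)] ≥ 1607/12 ≈ 133.917.


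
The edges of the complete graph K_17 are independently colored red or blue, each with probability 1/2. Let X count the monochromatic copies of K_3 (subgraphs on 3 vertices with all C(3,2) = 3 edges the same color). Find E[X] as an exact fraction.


Let X = Σ_S X_S over the C(17, 3) = 680 subsets S of size 3, where X_S = 1 if the K_3 on S is monochromatic.
For a fixed S, the K_3 on S has C(3, 2) = 3 edges. P[all 3 edges red] = (1/2)^3, and likewise for blue, so P[monochromatic] = 2·(1/2)^3 = 2^{1 − 3} = 1/4.
By linearity of expectation: E[X] = C(17, 3) · 2^{1 − 3} = 680 · 1/4 = 170.
Numerically: E[X] ≈ 170.0000.

E[X] = C(17,3)·2^(1−C(3,2)) = 170 ≈ 170.0000.


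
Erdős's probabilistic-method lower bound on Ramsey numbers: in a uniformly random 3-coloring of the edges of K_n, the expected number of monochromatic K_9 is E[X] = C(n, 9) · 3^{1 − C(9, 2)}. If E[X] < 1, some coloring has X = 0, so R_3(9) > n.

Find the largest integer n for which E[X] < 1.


We need C(n, 9) · 3^{1 − 36} < 1, i.e. C(n, 9) < 3^{36 − 1} = 50031545098999707.
Check values of n near the boundary:
  n = 298: C(298, 9) = 45207677551849890; 45207677551849890 < 50031545098999707? YES
  n = 299: C(299, 9) = 46610674441390059; 46610674441390059 < 50031545098999707? YES
  n = 300: C(300, 9) = 48052241692154700; 48052241692154700 < 50031545098999707? YES
  n = 301: C(301, 9) = 49533303936090975; 49533303936090975 < 50031545098999707? YES
  n = 302: C(302, 9) = 51054804739588650; 51054804739588650 < 50031545098999707? NO
  n = 303: C(303, 9) = 52617706925494425; 52617706925494425 < 50031545098999707? NO
  n = 304: C(304, 9) = 54222992899492560; 54222992899492560 < 50031545098999707? NO
The largest n with C(n, 9) < 50031545098999707 is n = 301 (where E[X] = 16511101312030325/16677181699666569 ≈ 0.990). Hence R_3(9) > 301, i.e. R_3(9) ≥ 302.

Largest n = 301; hence R_3(9) > 301.


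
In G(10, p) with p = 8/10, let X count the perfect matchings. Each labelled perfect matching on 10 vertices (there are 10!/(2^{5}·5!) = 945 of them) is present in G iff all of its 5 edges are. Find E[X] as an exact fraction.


K_10 has 10!/(2^{5}·5!) = 945 labelled perfect matchings.
For each such perfect matching H, let X_H = 1 if all 5 edges of H are present in G. Then P[X_H = 1] = p^{5} = (4/5)^{5} = 1024/3125.
By linearity of expectation: E[X] = Σ_H E[X_H] = 945 · p^{5} = 945 · 1024/3125 = 193536/625.
Numerically: E[X] ≈ 310.

E[X] = 945 · (4/5)^{5} = 193536/625 ≈ 310.


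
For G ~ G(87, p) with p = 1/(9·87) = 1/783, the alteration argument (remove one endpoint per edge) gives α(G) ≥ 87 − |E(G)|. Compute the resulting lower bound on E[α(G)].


E[|E(G)|] = C(87, 2)·p = 3741 · (1/783) = 43/9.
E[α(G)] ≥ n − E[|E(G)|] = 87 − 43/9 = 740/9.
Numerically: ≈ 82.2222.
(This is only a lower bound; the true E[α(G)] may be larger.)

E[α(G)] ≥ 740/9 ≈ 82.2222.


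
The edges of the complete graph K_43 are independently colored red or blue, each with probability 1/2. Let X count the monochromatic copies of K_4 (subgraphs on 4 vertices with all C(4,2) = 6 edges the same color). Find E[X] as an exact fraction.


Let X = Σ_S X_S over the C(43, 4) = 123410 subsets S of size 4, where X_S = 1 if the K_4 on S is monochromatic.
For a fixed S, the K_4 on S has C(4, 2) = 6 edges. P[all 6 edges red] = (1/2)^6, and likewise for blue, so P[monochromatic] = 2·(1/2)^6 = 2^{1 − 6} = 1/32.
By linearity of expectation: E[X] = C(43, 4) · 2^{1 − 6} = 123410 · 1/32 = 61705/16.
Numerically: E[X] ≈ 3856.562500.

E[X] = C(43,4)·2^(1−C(4,2)) = 61705/16 ≈ 3856.562500.


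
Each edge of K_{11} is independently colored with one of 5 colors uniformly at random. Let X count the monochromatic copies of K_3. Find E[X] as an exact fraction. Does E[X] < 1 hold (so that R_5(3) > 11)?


E[X] = C(11, 3) · 5^{1 − 3} = 165 · 5^{−2} = 165/25.
As a reduced fraction: E[X] = 33/5 ≈ 6.600000.
Is E[X] < 1? NO.
Since E[X] ≥ 1, the first-moment bound is inconclusive at n = 11; it does NOT by itself certify R_5(3) > 11.

E[X] = 33/5 ≈ 6.600000; E[X] ≥ 1; first-moment method inconclusive here.


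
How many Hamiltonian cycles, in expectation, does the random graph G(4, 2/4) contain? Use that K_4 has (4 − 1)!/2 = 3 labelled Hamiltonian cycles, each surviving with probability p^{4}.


K_4 has (4 − 1)!/2 = 3 labelled Hamiltonian cycles.
For each such Hamiltonian cycle H, let X_H = 1 if all 4 edges of H are present in G. Then P[X_H = 1] = p^{4} = (1/2)^{4} = 1/16.
By linearity of expectation: E[X] = Σ_H E[X_H] = 3 · p^{4} = 3 · 1/16 = 3/16.
Numerically: E[X] ≈ 0.188.

E[X] = 3 · (1/2)^{4} = 3/16 ≈ 0.188.


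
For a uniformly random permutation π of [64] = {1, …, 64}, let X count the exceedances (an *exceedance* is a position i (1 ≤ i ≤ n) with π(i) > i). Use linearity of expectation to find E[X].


Write X = Σ_{i=1}^{64} X_i, where X_i = 1_{π(i) > i}.
For each fixed i, π(i) is uniform over {1, …, 64} (marginal of a uniform permutation), so P[π(i) > i] = (n − i)/n. Summing: Σ_{i=1}^{64} (n − i)/n = (0 + 1 + … + 63)/64 = 64(64 − 1)/(2·64) = (64 − 1)/2.
Hence E[X] = Σ_{i=1}^{64} (64 − i)/64 = 63/2 ≈ 31.500.

E[X] = 63/2 = 31.500.


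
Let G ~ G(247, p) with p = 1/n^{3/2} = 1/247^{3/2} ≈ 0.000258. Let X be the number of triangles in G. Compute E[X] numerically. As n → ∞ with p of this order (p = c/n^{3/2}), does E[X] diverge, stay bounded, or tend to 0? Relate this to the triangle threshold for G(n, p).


Number of potential triangles: C(247, 3) = 2481115.
Each occurs with probability p³ ≈ (0.000258)³ ≈ 1.70948e-11.
By linearity: E[X] = C(247, 3)·p³ ≈ 2481115 · 1.70948e-11 ≈ 0.000.
Since α = 3/2 > 1, p = c/n^{3/2} = o(1/n) is below the triangle threshold p ~ 1/n. Asymptotically E[X] ~ (c³/6)·n^{3(1−α)} = (1³/6)·n^{-1.5} → 0, so by Markov's inequality G has no triangles w.h.p.

E[X] ≈ 0.000; in regime p = Θ(1/n^{3/2}) E[X] tends to 0 (below the triangle threshold p ~ 1/n).


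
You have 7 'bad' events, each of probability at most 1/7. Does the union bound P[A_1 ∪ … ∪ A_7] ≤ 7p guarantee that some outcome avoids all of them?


Union bound: P[∪_{i=1}^{7} A_i] ≤ Σ_i P[A_i] ≤ 7·p = 7·(1/7) = 1.
Numerically: 1 ≈ 1.0000.
Is 1 < 1? NO.
Since the bound 1 is ≥ 1, the union bound is uninformative here; it does NOT by itself certify existence.

7·p = 1 ≈ 1.0000; existence NOT certified by the union bound.


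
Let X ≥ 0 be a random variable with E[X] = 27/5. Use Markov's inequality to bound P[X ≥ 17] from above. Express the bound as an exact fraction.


μ = E[X] = 27/5, a = 17.
Markov: P[X ≥ 17] ≤ μ/a = (27/5)/17 = 27/85.
Numerically: ≈ 0.318.
(Since a = 17 > μ = 5.400, the bound 27/85 is < 1 and informative.)

P[X ≥ 17] ≤ 27/85 ≈ 0.318.


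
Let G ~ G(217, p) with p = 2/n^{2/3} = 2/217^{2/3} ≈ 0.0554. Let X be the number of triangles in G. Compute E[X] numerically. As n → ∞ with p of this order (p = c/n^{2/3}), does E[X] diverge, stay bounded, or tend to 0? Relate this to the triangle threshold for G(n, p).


Number of potential triangles: C(217, 3) = 1679580.
Each occurs with probability p³ ≈ (0.0554)³ ≈ 1.69891e-04.
By linearity: E[X] = C(217, 3)·p³ ≈ 1679580 · 1.69891e-04 ≈ 285.346.
Since α = 2/3 < 1, p = c/n^{2/3} ≫ 1/n is above the triangle threshold p ~ 1/n. Asymptotically E[X] ~ (c³/6)·n^{3(1−α)} = (2³/6)·n^{1} → ∞; triangles are abundant w.h.p.

E[X] ≈ 285.346; in regime p = Θ(1/n^{2/3}) E[X] diverges (above the triangle threshold p ~ 1/n).


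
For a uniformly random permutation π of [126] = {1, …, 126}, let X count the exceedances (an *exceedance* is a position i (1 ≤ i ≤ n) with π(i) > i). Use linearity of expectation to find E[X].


Write X = Σ_{i=1}^{126} X_i, where X_i = 1_{π(i) > i}.
For each fixed i, π(i) is uniform over {1, …, 126} (marginal of a uniform permutation), so P[π(i) > i] = (n − i)/n. Summing: Σ_{i=1}^{126} (n − i)/n = (0 + 1 + … + 125)/126 = 126(126 − 1)/(2·126) = (126 − 1)/2.
Hence E[X] = Σ_{i=1}^{126} (126 − i)/126 = 125/2 ≈ 62.500000.

E[X] = 125/2 = 62.500000.


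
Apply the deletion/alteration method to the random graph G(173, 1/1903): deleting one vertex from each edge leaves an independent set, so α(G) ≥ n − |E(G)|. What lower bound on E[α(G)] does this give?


E[|E(G)|] = C(173, 2)·p = 14878 · (1/1903) = 86/11.
E[α(G)] ≥ n − E[|E(G)|] = 173 − 86/11 = 1817/11.
Numerically: ≈ 165.181818.
(This is only a lower bound; the true E[α(G)] may be larger.)

E[α(G)] ≥ 1817/11 ≈ 165.181818.


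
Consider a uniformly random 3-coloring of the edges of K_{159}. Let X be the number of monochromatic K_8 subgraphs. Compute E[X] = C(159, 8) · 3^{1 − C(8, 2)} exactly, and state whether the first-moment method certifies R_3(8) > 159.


E[X] = C(159, 8) · 3^{1 − 28} = 8471208603429 · 3^{−27} = 8471208603429/7625597484987.
As a reduced fraction: E[X] = 941245400381/847288609443 ≈ 1.110891.
Is E[X] < 1? NO.
Since E[X] ≥ 1, the first-moment bound is inconclusive at n = 159; it does NOT by itself certify R_3(8) > 159.

E[X] = 941245400381/847288609443 ≈ 1.110891; E[X] ≥ 1; first-moment method inconclusive here.


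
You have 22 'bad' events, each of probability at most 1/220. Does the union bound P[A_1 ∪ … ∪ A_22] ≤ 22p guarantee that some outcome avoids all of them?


Union bound: P[∪_{i=1}^{22} A_i] ≤ Σ_i P[A_i] ≤ 22·p = 22·(1/220) = 1/10.
Numerically: 1/10 ≈ 0.100000.
Is 1/10 < 1? YES.
Since P[∪ A_i] ≤ 1/10 < 1, the complement has P[∩ A_i^c] ≥ 1 − 1/10 = 9/10 > 0, so some outcome avoids every A_i.

22·p = 1/10 ≈ 0.100000; existence CERTIFIED by the union bound.


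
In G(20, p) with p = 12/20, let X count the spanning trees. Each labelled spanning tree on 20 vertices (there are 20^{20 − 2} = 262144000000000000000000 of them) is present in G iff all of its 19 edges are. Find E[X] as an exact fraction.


K_20 has 20^{20 − 2} = 262144000000000000000000 labelled spanning trees.
For each such spanning tree H, let X_H = 1 if all 19 edges of H are present in G. Then P[X_H = 1] = p^{19} = (3/5)^{19} = 1162261467/19073486328125.
By linearity: E[X] = Σ_H E[X_H] = 262144000000000000000000 · p^{19} = 262144000000000000000000 · 1162261467/19073486328125 = 79869999842655731712/5.
Numerically: E[X] ≈ 1.5974e+19.

E[X] = 262144000000000000000000 · (3/5)^{19} = 79869999842655731712/5 ≈ 1.5974e+19.


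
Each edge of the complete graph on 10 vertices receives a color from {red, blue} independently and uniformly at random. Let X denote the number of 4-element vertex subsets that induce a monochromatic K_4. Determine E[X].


Let X = Σ_S X_S over the C(10, 4) = 210 subsets S of size 4, where X_S = 1 if the K_4 on S is monochromatic.
For a fixed S, the K_4 on S has C(4, 2) = 6 edges. P[all 6 edges red] = (1/2)^6, and likewise for blue, so P[monochromatic] = 2·(1/2)^6 = 2^{1 − 6} = 1/32.
By linearity: E[X] = C(10, 4) · 2^{1 − 6} = 210 · 1/32 = 105/16.
Numerically: E[X] ≈ 6.5625.

E[X] = C(10,4)·2^(1−C(4,2)) = 105/16 ≈ 6.5625.


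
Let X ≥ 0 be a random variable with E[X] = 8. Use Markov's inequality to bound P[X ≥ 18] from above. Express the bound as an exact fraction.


μ = E[X] = 8, a = 18.
Markov: P[X ≥ 18] ≤ μ/a = (8)/18 = 4/9.
Numerically: ≈ 0.4444.
(Since a = 18 > μ = 8.0000, the bound 4/9 is < 1 and informative.)

P[X ≥ 18] ≤ 4/9 ≈ 0.4444.


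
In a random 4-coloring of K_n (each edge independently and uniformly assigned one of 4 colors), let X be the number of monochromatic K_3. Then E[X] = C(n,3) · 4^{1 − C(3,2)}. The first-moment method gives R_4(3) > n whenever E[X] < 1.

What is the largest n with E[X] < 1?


We need C(n, 3) · 4^{1 − 3} < 1, i.e. C(n, 3) < 4^{3 − 1} = 16.
Check values of n near the boundary:
  n = 3: C(3, 3) = 1; 1 < 16? YES
  n = 4: C(4, 3) = 4; 4 < 16? YES
  n = 5: C(5, 3) = 10; 10 < 16? YES
  n = 6: C(6, 3) = 20; 20 < 16? NO
  n = 7: C(7, 3) = 35; 35 < 16? NO
  n = 8: C(8, 3) = 56; 56 < 16? NO
The largest n with C(n, 3) < 16 is n = 5 (where E[X] = 5/8 ≈ 0.6250000). Hence R_4(3) > 5, i.e. R_4(3) ≥ 6.

Largest n = 5; hence R_4(3) > 5.


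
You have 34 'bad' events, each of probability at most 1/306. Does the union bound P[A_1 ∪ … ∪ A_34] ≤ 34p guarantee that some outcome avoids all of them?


Union bound: P[∪_{i=1}^{34} A_i] ≤ Σ_i P[A_i] ≤ 34·p = 34·(1/306) = 1/9.
Numerically: 1/9 ≈ 0.1111111.
Is 1/9 < 1? YES.
Since P[∪ A_i] ≤ 1/9 < 1, the complement has P[∩ A_i^c] ≥ 1 − 1/9 = 8/9 > 0, so some outcome avoids every A_i.

34·p = 1/9 ≈ 0.1111111; existence CERTIFIED by the union bound.


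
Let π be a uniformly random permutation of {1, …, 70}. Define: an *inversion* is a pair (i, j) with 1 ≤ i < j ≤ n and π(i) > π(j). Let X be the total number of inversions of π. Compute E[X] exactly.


Write X = Σ X_I over the C(70, 2) = 2415 pairs i < j, with X_I the indicator of one inversion.
There are 2415 indicators.
For each fixed pair i < j, the values π(i) and π(j) are two distinct elements of {1, …, 70} in uniformly random order; by symmetry P[π(i) > π(j)] = 1/2.
By linearity: E[X] = 2415 · (1/2) = C(70, 2) · (1/2) = 2415/2 = 2415/2 ≈ 1207.50000.

E[X] = 2415/2 = 1207.50000.


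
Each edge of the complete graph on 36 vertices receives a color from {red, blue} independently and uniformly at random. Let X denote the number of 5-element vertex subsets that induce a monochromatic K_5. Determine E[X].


Let X = Σ_S X_S over the C(36, 5) = 376992 subsets S of size 5, where X_S = 1 if the K_5 on S is monochromatic.
For a fixed S, the K_5 on S has C(5, 2) = 10 edges. P[all 10 edges red] = (1/2)^10, and likewise for blue, so P[monochromatic] = 2·(1/2)^10 = 2^{1 − 10} = 1/512.
Summing: E[X] = C(36, 5) · 2^{1 − 10} = 376992 · 1/512 = 11781/16.
Numerically: E[X] ≈ 736.312.

E[X] = C(36,5)·2^(1−C(5,2)) = 11781/16 ≈ 736.312.


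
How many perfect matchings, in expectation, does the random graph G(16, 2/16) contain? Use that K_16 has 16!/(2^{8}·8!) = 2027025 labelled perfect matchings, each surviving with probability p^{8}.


K_16 has 16!/(2^{8}·8!) = 2027025 labelled perfect matchings.
For each such perfect matching H, let X_H = 1 if all 8 edges of H are present in G. Then P[X_H = 1] = p^{8} = (1/8)^{8} = 1/16777216.
By linearity of expectation: E[X] = Σ_H E[X_H] = 2027025 · p^{8} = 2027025 · 1/16777216 = 2027025/16777216.
Numerically: E[X] ≈ 0.1208.

E[X] = 2027025 · (1/8)^{8} = 2027025/16777216 ≈ 0.1208.


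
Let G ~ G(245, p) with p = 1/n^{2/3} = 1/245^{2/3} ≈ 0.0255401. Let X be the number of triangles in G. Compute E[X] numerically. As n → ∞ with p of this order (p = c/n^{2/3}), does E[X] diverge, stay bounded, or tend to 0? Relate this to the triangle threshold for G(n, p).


Number of potential triangles: C(245, 3) = 2421090.
Each occurs with probability p³ ≈ (0.0255401)³ ≈ 1.66597251e-05.
By linearity: E[X] = C(245, 3)·p³ ≈ 2421090 · 1.66597251e-05 ≈ 40.334694.
Since α = 2/3 < 1, p = c/n^{2/3} ≫ 1/n is above the triangle threshold p ~ 1/n. Asymptotically E[X] ~ (c³/6)·n^{3(1−α)} = (1³/6)·n^{1} → ∞; triangles are abundant w.h.p.

E[X] ≈ 40.334694; in regime p = Θ(1/n^{2/3}) E[X] diverges (above the triangle threshold p ~ 1/n).


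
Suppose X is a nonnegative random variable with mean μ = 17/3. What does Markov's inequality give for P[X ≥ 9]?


μ = E[X] = 17/3, a = 9.
Markov: P[X ≥ 9] ≤ μ/a = (17/3)/9 = 17/27.
Numerically: ≈ 0.62963.
(Since a = 9 > μ = 5.66667, the bound 17/27 is < 1 and informative.)

P[X ≥ 9] ≤ 17/27 ≈ 0.62963.


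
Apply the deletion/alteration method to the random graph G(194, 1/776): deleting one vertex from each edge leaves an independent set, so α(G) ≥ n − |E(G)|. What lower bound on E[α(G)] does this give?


E[|E(G)|] = C(194, 2)·p = 18721 · (1/776) = 193/8.
E[α(G)] ≥ n − E[|E(G)|] = 194 − 193/8 = 1359/8.
Numerically: ≈ 169.8750.
(This is only a lower bound; the true E[α(G)] may be larger.)

E[α(G)] ≥ 1359/8 ≈ 169.8750.


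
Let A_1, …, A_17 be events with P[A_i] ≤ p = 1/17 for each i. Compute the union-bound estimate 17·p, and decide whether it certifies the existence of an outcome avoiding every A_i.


Union bound: P[∪_{i=1}^{17} A_i] ≤ Σ_i P[A_i] ≤ 17·p = 17·(1/17) = 1.
Numerically: 1 ≈ 1.00000.
Is 1 < 1? NO.
Since the bound 1 is ≥ 1, the union bound is uninformative here; it does NOT by itself certify existence.

17·p = 1 ≈ 1.00000; existence NOT certified by the union bound.


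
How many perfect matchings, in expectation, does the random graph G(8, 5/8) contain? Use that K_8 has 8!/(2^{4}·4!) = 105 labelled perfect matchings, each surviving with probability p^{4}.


K_8 has 8!/(2^{4}·4!) = 105 labelled perfect matchings.
For each such perfect matching H, let X_H = 1 if all 4 edges of H are present in G. Then P[X_H = 1] = p^{4} = (5/8)^{4} = 625/4096.
By linearity: E[X] = Σ_H E[X_H] = 105 · p^{4} = 105 · 625/4096 = 65625/4096.
Numerically: E[X] ≈ 16.0217.

E[X] = 105 · (5/8)^{4} = 65625/4096 ≈ 16.0217.


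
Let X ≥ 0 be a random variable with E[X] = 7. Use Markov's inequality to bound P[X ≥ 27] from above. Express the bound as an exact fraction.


μ = E[X] = 7, a = 27.
Markov: P[X ≥ 27] ≤ μ/a = (7)/27 = 7/27.
Numerically: ≈ 0.259.
(Since a = 27 > μ = 7.000, the bound 7/27 is < 1 and informative.)

P[X ≥ 27] ≤ 7/27 ≈ 0.259.


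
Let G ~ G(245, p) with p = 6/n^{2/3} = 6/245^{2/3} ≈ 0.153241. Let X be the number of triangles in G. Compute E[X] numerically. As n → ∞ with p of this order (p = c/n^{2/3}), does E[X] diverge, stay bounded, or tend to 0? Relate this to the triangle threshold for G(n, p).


Number of potential triangles: C(245, 3) = 2421090.
Each occurs with probability p³ ≈ (0.153241)³ ≈ 3.59850062e-03.
By linearity: E[X] = C(245, 3)·p³ ≈ 2421090 · 3.59850062e-03 ≈ 8712.293878.
Since α = 2/3 < 1, p = c/n^{2/3} ≫ 1/n is above the triangle threshold p ~ 1/n. Asymptotically E[X] ~ (c³/6)·n^{3(1−α)} = (6³/6)·n^{1} → ∞; triangles are abundant w.h.p.

E[X] ≈ 8712.293878; in regime p = Θ(1/n^{2/3}) E[X] diverges (above the triangle threshold p ~ 1/n).


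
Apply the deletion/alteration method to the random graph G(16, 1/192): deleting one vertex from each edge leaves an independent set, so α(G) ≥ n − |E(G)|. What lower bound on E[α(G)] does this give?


E[|E(G)|] = C(16, 2)·p = 120 · (1/192) = 5/8.
E[α(G)] ≥ n − E[|E(G)|] = 16 − 5/8 = 123/8.
Numerically: ≈ 15.375000.
(This is only a lower bound; the true E[α(G)] may be larger.)

E[α(G)] ≥ 123/8 ≈ 15.375000.


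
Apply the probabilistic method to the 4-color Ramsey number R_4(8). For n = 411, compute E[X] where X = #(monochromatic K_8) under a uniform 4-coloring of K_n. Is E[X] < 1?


E[X] = C(411, 8) · 4^{1 − 28} = 18855821462126715 · 4^{−27} = 18855821462126715/18014398509481984.
As a reduced fraction: E[X] = 18855821462126715/18014398509481984 ≈ 1.04671.
Is E[X] < 1? NO.
Since E[X] ≥ 1, the first-moment bound is inconclusive at n = 411; it does NOT by itself certify R_4(8) > 411.

E[X] = 18855821462126715/18014398509481984 ≈ 1.04671; E[X] ≥ 1; first-moment method inconclusive here.


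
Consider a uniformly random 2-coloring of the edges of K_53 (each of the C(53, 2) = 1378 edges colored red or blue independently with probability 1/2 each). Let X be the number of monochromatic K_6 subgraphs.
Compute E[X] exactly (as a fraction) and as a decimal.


Let X = Σ_S X_S over the C(53, 6) = 22957480 subsets S of size 6, where X_S = 1 if the K_6 on S is monochromatic.
For a fixed S, the K_6 on S has C(6, 2) = 15 edges. P[all 15 edges red] = (1/2)^15, and likewise for blue, so P[monochromatic] = 2·(1/2)^15 = 2^{1 − 15} = 1/16384.
By linearity: E[X] = C(53, 6) · 2^{1 − 15} = 22957480 · 1/16384 = 2869685/2048.
Numerically: E[X] ≈ 1401.213379.

E[X] = C(53,6)·2^(1−C(6,2)) = 2869685/2048 ≈ 1401.213379.


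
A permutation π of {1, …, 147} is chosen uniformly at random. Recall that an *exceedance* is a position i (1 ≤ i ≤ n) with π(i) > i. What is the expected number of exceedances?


Write X = Σ_{i=1}^{147} X_i, where X_i = 1_{π(i) > i}.
For each fixed i, π(i) is uniform over {1, …, 147} (marginal of a uniform permutation), so P[π(i) > i] = (n − i)/n. Summing: Σ_{i=1}^{147} (n − i)/n = (0 + 1 + … + 146)/147 = 147(147 − 1)/(2·147) = (147 − 1)/2.
Hence E[X] = Σ_{i=1}^{147} (147 − i)/147 = 73 ≈ 73.000000.

E[X] = 73 = 73.000000.


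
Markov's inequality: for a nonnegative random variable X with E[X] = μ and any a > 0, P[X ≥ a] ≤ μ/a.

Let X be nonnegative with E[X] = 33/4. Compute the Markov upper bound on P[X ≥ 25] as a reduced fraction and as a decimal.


μ = E[X] = 33/4, a = 25.
Markov: P[X ≥ 25] ≤ μ/a = (33/4)/25 = 33/100.
Numerically: ≈ 0.33000.
(Since a = 25 > μ = 8.25000, the bound 33/100 is < 1 and informative.)

P[X ≥ 25] ≤ 33/100 ≈ 0.33000.


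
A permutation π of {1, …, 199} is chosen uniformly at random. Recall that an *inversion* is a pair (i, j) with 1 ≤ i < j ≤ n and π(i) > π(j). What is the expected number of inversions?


Write X = Σ X_I over the C(199, 2) = 19701 pairs i < j, with X_I the indicator of one inversion.
There are 19701 indicators.
For each fixed pair i < j, the values π(i) and π(j) are two distinct elements of {1, …, 199} in uniformly random order; by symmetry P[π(i) > π(j)] = 1/2.
By linearity: E[X] = 19701 · (1/2) = C(199, 2) · (1/2) = 19701/2 = 19701/2 ≈ 9850.500000.

E[X] = 19701/2 = 9850.500000.


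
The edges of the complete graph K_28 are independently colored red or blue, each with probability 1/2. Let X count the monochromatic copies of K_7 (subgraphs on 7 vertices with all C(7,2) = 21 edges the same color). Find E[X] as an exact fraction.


Let X = Σ_S X_S over the C(28, 7) = 1184040 subsets S of size 7, where X_S = 1 if the K_7 on S is monochromatic.
For a fixed S, the K_7 on S has C(7, 2) = 21 edges. P[all 21 edges red] = (1/2)^21, and likewise for blue, so P[monochromatic] = 2·(1/2)^21 = 2^{1 − 21} = 1/1048576.
By linearity of expectation: E[X] = C(28, 7) · 2^{1 − 21} = 1184040 · 1/1048576 = 148005/131072.
Numerically: E[X] ≈ 1.129189.

E[X] = C(28,7)·2^(1−C(7,2)) = 148005/131072 ≈ 1.129189.


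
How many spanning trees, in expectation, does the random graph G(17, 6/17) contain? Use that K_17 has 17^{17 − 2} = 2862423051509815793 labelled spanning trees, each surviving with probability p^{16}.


K_17 has 17^{17 − 2} = 2862423051509815793 labelled spanning trees.
For each such spanning tree H, let X_H = 1 if all 16 edges of H are present in G. Then P[X_H = 1] = p^{16} = (6/17)^{16} = 2821109907456/48661191875666868481.
By linearity of expectation: E[X] = Σ_H E[X_H] = 2862423051509815793 · p^{16} = 2862423051509815793 · 2821109907456/48661191875666868481 = 2821109907456/17.
Numerically: E[X] ≈ 1.6595e+11.

E[X] = 2862423051509815793 · (6/17)^{16} = 2821109907456/17 ≈ 1.6595e+11.


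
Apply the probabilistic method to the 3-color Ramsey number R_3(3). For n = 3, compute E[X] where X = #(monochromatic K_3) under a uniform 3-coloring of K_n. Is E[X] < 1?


E[X] = C(3, 3) · 3^{1 − 3} = 1 · 3^{−2} = 1/9.
As a reduced fraction: E[X] = 1/9 ≈ 0.111.
Is E[X] < 1? YES.
Since E[X] < 1, there exists a 3-coloring of K_{3} with no monochromatic K_3; hence R_3(3) > 3.

E[X] = 1/9 ≈ 0.111; E[X] < 1, so R_3(3) > 3.


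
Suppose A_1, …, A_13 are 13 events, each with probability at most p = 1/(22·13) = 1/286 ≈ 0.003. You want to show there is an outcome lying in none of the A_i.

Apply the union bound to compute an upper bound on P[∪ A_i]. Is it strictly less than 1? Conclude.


Union bound: P[∪_{i=1}^{13} A_i] ≤ Σ_i P[A_i] ≤ 13·p = 13·(1/286) = 1/22.
Numerically: 1/22 ≈ 0.045.
Is 1/22 < 1? YES.
Since P[∪ A_i] ≤ 1/22 < 1, the complement has P[∩ A_i^c] ≥ 1 − 1/22 = 21/22 > 0, so some outcome avoids every A_i.

13·p = 1/22 ≈ 0.045; existence CERTIFIED by the union bound.


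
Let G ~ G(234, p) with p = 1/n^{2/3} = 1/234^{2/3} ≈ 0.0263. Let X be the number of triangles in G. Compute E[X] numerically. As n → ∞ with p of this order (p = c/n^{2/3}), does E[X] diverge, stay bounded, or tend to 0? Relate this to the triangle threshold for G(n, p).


Number of potential triangles: C(234, 3) = 2108184.
Each occurs with probability p³ ≈ (0.0263)³ ≈ 1.82628e-05.
By linearity: E[X] = C(234, 3)·p³ ≈ 2108184 · 1.82628e-05 ≈ 38.501.
Since α = 2/3 < 1, p = c/n^{2/3} ≫ 1/n is above the triangle threshold p ~ 1/n. Asymptotically E[X] ~ (c³/6)·n^{3(1−α)} = (1³/6)·n^{1} → ∞; triangles are abundant w.h.p.

E[X] ≈ 38.501; in regime p = Θ(1/n^{2/3}) E[X] diverges (above the triangle threshold p ~ 1/n).


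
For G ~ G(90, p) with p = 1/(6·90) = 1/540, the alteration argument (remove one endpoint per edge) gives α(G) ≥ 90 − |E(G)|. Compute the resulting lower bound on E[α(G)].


E[|E(G)|] = C(90, 2)·p = 4005 · (1/540) = 89/12.
E[α(G)] ≥ n − E[|E(G)|] = 90 − 89/12 = 991/12.
Numerically: ≈ 82.583.
(This is only a lower bound; the true E[α(G)] may be larger.)

E[α(G)] ≥ 991/12 ≈ 82.583.
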